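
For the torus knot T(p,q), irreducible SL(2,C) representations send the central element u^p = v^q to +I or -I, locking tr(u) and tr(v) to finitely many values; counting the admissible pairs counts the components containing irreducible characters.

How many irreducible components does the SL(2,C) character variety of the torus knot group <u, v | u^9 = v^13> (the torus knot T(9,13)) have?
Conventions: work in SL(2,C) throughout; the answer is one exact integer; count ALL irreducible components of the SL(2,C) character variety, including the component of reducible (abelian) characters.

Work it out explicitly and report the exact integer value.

49

For T(9,13): irreducibility forces the central element u^9 = v^13 to one of +I, -I.
On an irreducible component, tr(u) is locked at 2*cos(pi*alpha/9) for some alpha in 1..8, and tr(v) at 2*cos(pi*beta/13) for some beta in 1..12.
Consistency of u^9 = (-1)^alpha I with v^13 = (-1)^beta I forces alpha = beta (mod 2).
count pairs: odd alpha (4 choices) x odd beta (6), plus even alpha (4) x even beta (6): 4*6 + 4*6 = 48.
That is 48 components of irreducible characters, and with the reducible (abelian) component the total is 49.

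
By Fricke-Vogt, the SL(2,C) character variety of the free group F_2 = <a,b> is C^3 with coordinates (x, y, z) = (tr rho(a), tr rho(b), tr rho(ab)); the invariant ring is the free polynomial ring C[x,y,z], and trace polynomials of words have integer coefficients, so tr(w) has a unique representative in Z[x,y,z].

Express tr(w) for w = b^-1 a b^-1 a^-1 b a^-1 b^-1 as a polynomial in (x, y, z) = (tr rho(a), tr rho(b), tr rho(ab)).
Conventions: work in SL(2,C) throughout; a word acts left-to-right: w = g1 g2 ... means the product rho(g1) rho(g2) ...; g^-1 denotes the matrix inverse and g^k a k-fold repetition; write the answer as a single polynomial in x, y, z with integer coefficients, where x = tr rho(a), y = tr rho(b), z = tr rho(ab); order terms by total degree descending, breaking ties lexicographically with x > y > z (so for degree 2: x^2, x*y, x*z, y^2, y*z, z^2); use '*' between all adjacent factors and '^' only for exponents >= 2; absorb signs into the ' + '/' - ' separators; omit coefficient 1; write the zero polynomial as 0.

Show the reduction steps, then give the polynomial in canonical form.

x^2*y^3*z - x^3*y^2 - x*y^4 - 2*x*y^2*z^2 + x^2*y*z + y^3*z + y*z^3 + 4*x*y^2 - 3*y*z - x

trace(b^-1) = trace(b) = y
trace(b^2 a) = trace(b) trace(a b) - trace(a) = y*z - x
trace(b^2) = trace(b) trace(b) - trace(1) = y^2 - 2
trace(b a^2 b) = trace(a) trace(b^2 a) - trace(b^2) = x*y*z - x^2 - y^2 + 2
trace(b a b a) = trace(b a) trace(b a) - trace(1) = z^2 - 2
trace(b a^2 b a) = trace(a) trace(b a b a) - trace(b a b) = x*z^2 - y*z - x
trace(a b a^-1 b a) = trace(b a^2 b) trace(a) - trace(b a^2 b a) = x^2*y*z - x^3 - x*y^2 - x*z^2 + y*z + 3*x
trace(a b a) = trace(a) trace(b a) - trace(b) = x*z - y
trace(b a b a b) = trace(b) trace(a b a b) - trace(a b a) = y*z^2 - x*z - y
trace(b a b a b a) = trace(a b) trace(a b a b) - trace(a^-1 b^-1) = z^3 - 3*z
trace(a b a^-1 b a b) = trace(b a b a b) trace(a) - trace(b a b a b a) = x*y*z^2 - x^2*z - z^3 - x*y + 3*z
trace(a b^-1 a b a^-1 b) = trace(a b a^-1 b a) trace(b) - trace(a b a^-1 b a b) = x^2*y^2*z - x^3*y - x*y^3 - 2*x*y*z^2 + x^2*z + y^2*z + z^3 + 4*x*y - 3*z
trace(b a^-1 b^-1 a b^-1 a) = trace(a b^-1 a b a^-1) trace(b) - trace(a b^-1 a b a^-1 b) = -x^2*y^2*z + x^3*y + x*y^3 + 2*x*y*z^2 - x^2*z - y^2*z - z^3 - 3*x*y + 3*z
trace(a b^-1 a^-1 b a^-1 b^-1) = trace(b a^-1 b^-1 a b^-1) trace(a) - trace(b a^-1 b^-1 a b^-1 a) = x^2*y^2*z - x^3*y - x*y^3 - 2*x*y*z^2 + x^2*z + y^2*z + z^3 + 4*x*y - 3*z
trace(b^-1 a b^-1 a^-1 b a^-1 b^-1) = trace(a b^-1 a^-1 b a^-1 b^-1) trace(b) - trace(a b^-1 a^-1 b a^-1) = x^2*y^3*z - x^3*y^2 - x*y^4 - 2*x*y^2*z^2 + x^2*y*z + y^3*z + y*z^3 + 4*x*y^2 - 3*y*z - x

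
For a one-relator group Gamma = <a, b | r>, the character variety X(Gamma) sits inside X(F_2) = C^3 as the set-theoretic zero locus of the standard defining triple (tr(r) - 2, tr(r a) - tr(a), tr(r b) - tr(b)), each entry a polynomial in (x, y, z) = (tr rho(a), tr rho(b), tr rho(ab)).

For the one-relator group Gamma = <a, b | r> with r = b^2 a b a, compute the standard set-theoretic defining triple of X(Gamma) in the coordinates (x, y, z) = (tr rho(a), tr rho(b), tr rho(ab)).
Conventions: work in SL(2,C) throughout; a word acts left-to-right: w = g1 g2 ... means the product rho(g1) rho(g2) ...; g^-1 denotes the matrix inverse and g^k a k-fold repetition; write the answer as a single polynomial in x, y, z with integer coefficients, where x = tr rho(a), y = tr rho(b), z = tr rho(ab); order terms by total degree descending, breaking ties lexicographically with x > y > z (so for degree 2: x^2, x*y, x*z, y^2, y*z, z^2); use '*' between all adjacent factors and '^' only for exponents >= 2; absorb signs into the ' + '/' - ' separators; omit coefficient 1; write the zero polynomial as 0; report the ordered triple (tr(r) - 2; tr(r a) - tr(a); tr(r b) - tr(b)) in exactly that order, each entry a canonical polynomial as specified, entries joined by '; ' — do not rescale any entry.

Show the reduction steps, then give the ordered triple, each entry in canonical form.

and trace(a b a b) = trace(b a)*trace(b a) - trace(1)   [split at a repeated b] = z^2 - 2
next, trace(a b a) = trace(a)*trace(b a) - trace(b)   [square of a] = x*z - y
next, trace(b^2 a b a) = trace(b)*trace(a b a b) - trace(a b a)   [square of b] = y*z^2 - x*z - y
trace(b a b) = trace(b)*trace(a b) - trace(a)   [square of b] = y*z - x
and trace(b^2 a b) = trace(b)*trace(b a b) - trace(b a)   [square of b] = y^2*z - x*y - z
next, trace(b^2 a b a^2) = trace(a)*trace(b^2 a b a) - trace(b^2 a b)   [square of a] = x*y*z^2 - x^2*z - y^2*z + z
next, trace(b^2 a b a b) = trace(b)*trace(a b a b^2) - trace(a b a b) = y^2*z^2 - x*y*z - y^2 - z^2 + 2
assemble the triple (trace(r) - 2; trace(r a) - x; trace(r b) - y)

y*z^2 - x*z - y - 2; x*y*z^2 - x^2*z - y^2*z - x + z; y^2*z^2 - x*y*z - y^2 - z^2 - y + 2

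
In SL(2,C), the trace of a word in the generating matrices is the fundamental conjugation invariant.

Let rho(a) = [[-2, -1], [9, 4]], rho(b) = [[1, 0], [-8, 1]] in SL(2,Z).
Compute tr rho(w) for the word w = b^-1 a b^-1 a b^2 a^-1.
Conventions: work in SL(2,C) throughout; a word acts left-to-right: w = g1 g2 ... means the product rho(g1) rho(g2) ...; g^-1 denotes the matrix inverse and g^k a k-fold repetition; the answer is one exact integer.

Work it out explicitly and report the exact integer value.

-766

rho(b^-1) = [[1, 0], [8, 1]]
... * rho(a) = [[-2, -1], [9, 4]]  ->  [[-2, -1], [-7, -4]]
... * rho(b^-1) = [[1, 0], [8, 1]]  ->  [[-10, -1], [-39, -4]]
... * rho(a) = [[-2, -1], [9, 4]]  ->  [[11, 6], [42, 23]]
... * rho(b) = [[1, 0], [-8, 1]]  ->  [[-37, 6], [-142, 23]]
... * rho(b) = [[1, 0], [-8, 1]]  ->  [[-85, 6], [-326, 23]]
... * rho(a^-1) = [[4, 1], [-9, -2]]  ->  [[-394, -97], [-1511, -372]]
tr = -394 + -372 = -766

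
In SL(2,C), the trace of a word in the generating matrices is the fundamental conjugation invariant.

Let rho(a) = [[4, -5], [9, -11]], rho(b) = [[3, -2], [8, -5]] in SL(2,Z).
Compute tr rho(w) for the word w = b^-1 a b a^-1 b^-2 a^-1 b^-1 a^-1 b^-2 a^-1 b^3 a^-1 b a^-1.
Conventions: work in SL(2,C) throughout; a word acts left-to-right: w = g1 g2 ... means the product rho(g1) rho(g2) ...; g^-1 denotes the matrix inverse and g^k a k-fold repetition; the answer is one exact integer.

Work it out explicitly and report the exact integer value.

17557

rho(b^-1) = [[-5, 2], [-8, 3]]
... * rho(a) = [[4, -5], [9, -11]]  ->  [[-2, 3], [-5, 7]]
... * rho(b) = [[3, -2], [8, -5]]  ->  [[18, -11], [41, -25]]
... * rho(a^-1) = [[-11, 5], [-9, 4]]  ->  [[-99, 46], [-226, 105]]
... * rho(b^-1) = [[-5, 2], [-8, 3]]  ->  [[127, -60], [290, -137]]
... * rho(b^-1) = [[-5, 2], [-8, 3]]  ->  [[-155, 74], [-354, 169]]
... * rho(a^-1) = [[-11, 5], [-9, 4]]  ->  [[1039, -479], [2373, -1094]]
... * rho(b^-1) = [[-5, 2], [-8, 3]]  ->  [[-1363, 641], [-3113, 1464]]
... * rho(a^-1) = [[-11, 5], [-9, 4]]  ->  [[9224, -4251], [21067, -9709]]
... * rho(b^-1) = [[-5, 2], [-8, 3]]  ->  [[-12112, 5695], [-27663, 13007]]
... * rho(b^-1) = [[-5, 2], [-8, 3]]  ->  [[15000, -7139], [34259, -16305]]
... * rho(a^-1) = [[-11, 5], [-9, 4]]  ->  [[-100749, 46444], [-230104, 106075]]
... * rho(b) = [[3, -2], [8, -5]]  ->  [[69305, -30722], [158288, -70167]]
... * rho(b) = [[3, -2], [8, -5]]  ->  [[-37861, 15000], [-86472, 34259]]
... * rho(b) = [[3, -2], [8, -5]]  ->  [[6417, 722], [14656, 1649]]
... * rho(a^-1) = [[-11, 5], [-9, 4]]  ->  [[-77085, 34973], [-176057, 79876]]
... * rho(b) = [[3, -2], [8, -5]]  ->  [[48529, -20695], [110837, -47266]]
... * rho(a^-1) = [[-11, 5], [-9, 4]]  ->  [[-347564, 159865], [-793813, 365121]]
tr = -347564 + 365121 = 17557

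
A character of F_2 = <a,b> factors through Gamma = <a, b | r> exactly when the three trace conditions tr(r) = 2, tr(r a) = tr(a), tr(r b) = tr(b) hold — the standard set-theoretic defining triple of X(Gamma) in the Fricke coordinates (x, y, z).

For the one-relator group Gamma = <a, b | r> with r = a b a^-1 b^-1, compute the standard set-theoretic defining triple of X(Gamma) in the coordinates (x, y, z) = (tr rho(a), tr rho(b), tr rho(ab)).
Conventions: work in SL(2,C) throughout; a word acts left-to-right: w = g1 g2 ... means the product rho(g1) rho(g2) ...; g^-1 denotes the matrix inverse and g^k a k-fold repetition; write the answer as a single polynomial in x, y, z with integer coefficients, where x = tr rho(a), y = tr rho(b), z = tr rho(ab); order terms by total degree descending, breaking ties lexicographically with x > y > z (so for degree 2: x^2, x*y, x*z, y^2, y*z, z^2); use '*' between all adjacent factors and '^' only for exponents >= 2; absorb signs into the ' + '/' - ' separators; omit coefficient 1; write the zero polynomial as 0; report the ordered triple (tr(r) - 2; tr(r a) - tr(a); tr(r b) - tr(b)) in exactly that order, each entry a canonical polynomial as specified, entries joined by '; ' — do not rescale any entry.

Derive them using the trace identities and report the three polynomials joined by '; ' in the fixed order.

apply: tr(a b a) = tr(a)*tr(b a) - tr(b) = x*z - y
use: tr(a b a b) = tr(a b)*tr(a b) - tr(1) = z^2 - 2
use: tr(b^-1 a b a) = tr(a b a)*tr(b) - tr(a b a b) = x*y*z - y^2 - z^2 + 2
use: tr(a b a^-1 b^-1) = tr(b^-1 a b)*tr(a) - tr(b^-1 a b a) = -x*y*z + x^2 + y^2 + z^2 - 2
tr(a^2) = tr(a)*tr(a) - tr(1) = x^2 - 2
use: tr(b a^2 b) = tr(b)*tr(a^2 b) - tr(a^2) = x*y*z - x^2 - y^2 + 2
use: tr(b a b) = tr(b)*tr(a b) - tr(a) = y*z - x
apply: tr(b a^2 b a) = tr(a)*tr(b a b a) - tr(b a b) = x*z^2 - y*z - x
tr(a^2 b a^-1 b) = tr(b a^2 b)*tr(a) - tr(b a^2 b a) = x^2*y*z - x^3 - x*y^2 - x*z^2 + y*z + 3*x
tr(a b a^-1 b^-1 a) = tr(a^2 b a^-1)*tr(b) - tr(a^2 b a^-1 b) = -x^2*y*z + x^3 + x*y^2 + x*z^2 - 3*x
assemble the triple (tr(r) - 2; tr(r a) - x; tr(r b) - y)

-x*y*z + x^2 + y^2 + z^2 - 4; -x^2*y*z + x^3 + x*y^2 + x*z^2 - 4*x; 0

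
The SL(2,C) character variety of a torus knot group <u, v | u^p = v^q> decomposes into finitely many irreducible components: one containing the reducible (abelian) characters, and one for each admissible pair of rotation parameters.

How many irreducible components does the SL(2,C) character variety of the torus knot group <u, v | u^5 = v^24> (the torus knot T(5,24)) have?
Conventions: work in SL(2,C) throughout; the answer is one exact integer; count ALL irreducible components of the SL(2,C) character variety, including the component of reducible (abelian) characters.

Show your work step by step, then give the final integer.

In the torus knot group T(5,24), u^5 = v^24 is central, so an irreducible representation sends it to +I or -I (Schur).
So on each irreducible component the traces are pinned: tr(u) = 2*cos(pi*alpha/5) with 1 <= alpha <= 4, tr(v) = 2*cos(pi*beta/24) with 1 <= beta <= 23.
Consistency of u^5 = (-1)^alpha I with v^24 = (-1)^beta I forces alpha = beta (mod 2).
Enumerate parity-matched pairs: 2*12 odd-odd plus 2*11 even-even gives 46.
Total: 46 irreducible-character components + 1 reducible (abelian) component = 47.

47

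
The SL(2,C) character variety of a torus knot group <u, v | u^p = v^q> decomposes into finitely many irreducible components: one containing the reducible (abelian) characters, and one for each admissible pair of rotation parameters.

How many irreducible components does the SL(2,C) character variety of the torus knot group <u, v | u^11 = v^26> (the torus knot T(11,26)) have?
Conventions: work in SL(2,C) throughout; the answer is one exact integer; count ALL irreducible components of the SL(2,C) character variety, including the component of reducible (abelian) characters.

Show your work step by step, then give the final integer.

In the torus knot group T(11,26), u^11 = v^26 is central, so an irreducible representation sends it to +I or -I (Schur).
On an irreducible component, tr(u) is locked at 2*cos(pi*alpha/11) for some alpha in 1..10, and tr(v) at 2*cos(pi*beta/26) for some beta in 1..25.
Consistency of u^11 = (-1)^alpha I with v^26 = (-1)^beta I forces alpha = beta (mod 2).
Enumerate parity-matched pairs: 5*13 odd-odd plus 5*12 even-even gives 125.
Total: 125 irreducible-character components + 1 reducible (abelian) component = 126.

126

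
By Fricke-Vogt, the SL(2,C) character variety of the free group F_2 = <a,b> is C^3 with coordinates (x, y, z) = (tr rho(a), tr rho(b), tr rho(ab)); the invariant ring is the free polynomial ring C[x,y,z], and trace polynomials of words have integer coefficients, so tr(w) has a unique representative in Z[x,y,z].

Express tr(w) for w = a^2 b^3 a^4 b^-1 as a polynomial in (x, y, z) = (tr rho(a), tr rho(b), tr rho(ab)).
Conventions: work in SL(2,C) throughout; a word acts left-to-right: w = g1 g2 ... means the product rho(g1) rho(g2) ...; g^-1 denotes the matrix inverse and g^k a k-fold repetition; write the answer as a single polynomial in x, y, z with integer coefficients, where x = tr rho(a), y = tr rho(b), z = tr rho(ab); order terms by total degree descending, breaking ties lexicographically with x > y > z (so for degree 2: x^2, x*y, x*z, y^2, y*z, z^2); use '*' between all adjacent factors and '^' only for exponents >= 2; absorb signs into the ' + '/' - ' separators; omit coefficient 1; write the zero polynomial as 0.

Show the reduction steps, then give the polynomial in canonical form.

tr(a b a) = tr(a)*tr(b a) - tr(b) = x*z - y
and tr(a^3 b) = tr(a)*tr(a b a) - tr(a b) = x^2*z - x*y - z
tr(a^2) = tr(a)*tr(a) - tr(1) = x^2 - 2
tr(a^3) = tr(a)*tr(a^2) - tr(a) = x^3 - 3*x
tr(b^2 a^3) = tr(b)*tr(a^3 b) - tr(a^3) = x^2*y*z - x^3 - x*y^2 - y*z + 3*x
tr(b^2 a^2) = tr(b)*tr(a^2 b) - tr(a^2) = x*y*z - x^2 - y^2 + 2
next, tr(b^2 a^4) = tr(a)*tr(b^2 a^3) - tr(b^2 a^2) = x^3*y*z - x^4 - x^2*y^2 - 2*x*y*z + 4*x^2 + y^2 - 2
and tr(a^3 b^2 a^2) = tr(a)*tr(b^2 a^4) - tr(b^2 a^3) = x^4*y*z - x^5 - x^3*y^2 - 3*x^2*y*z + 5*x^3 + 2*x*y^2 + y*z - 5*x
tr(b a^6 b) = tr(a)*tr(a^3 b^2 a^2) - tr(a^3 b^2 a) = x^5*y*z - x^6 - x^4*y^2 - 4*x^3*y*z + 6*x^4 + 3*x^2*y^2 + 3*x*y*z - 9*x^2 - y^2 + 2
and tr(a^3 b a) = tr(a)*tr(a b a^2) - tr(a b a) = x^3*z - x^2*y - 2*x*z + y
tr(a b a^4) = tr(a)*tr(a^3 b a) - tr(a^3 b) = x^4*z - x^3*y - 3*x^2*z + 2*x*y + z
and tr(b a^6) = tr(a)*tr(a b a^4) - tr(a b a^3) = x^5*z - x^4*y - 4*x^3*z + 3*x^2*y + 3*x*z - y
tr(a^2 b^3 a^4) = tr(b)*tr(b a^6 b) - tr(b a^6) = x^5*y^2*z - x^6*y - x^4*y^3 - x^5*z - 4*x^3*y^2*z + 7*x^4*y + 3*x^2*y^3 + 4*x^3*z + 3*x*y^2*z - 12*x^2*y - y^3 - 3*x*z + 3*y
next, tr(b a b a) = tr(b a)*tr(b a) - tr(1)   [split at repeated b] = z^2 - 2
tr(b a b) = tr(b)*tr(a b) - tr(a) = y*z - x
tr(a b a b a) = tr(a)*tr(b a b a) - tr(b a b) = x*z^2 - y*z - x
tr(b a^3 b a) = tr(a)*tr(a b a b a) - tr(a b a b) = x^2*z^2 - x*y*z - x^2 - z^2 + 2
tr(a^3 b a^2 b) = tr(a)*tr(b a^3 b a) - tr(b a^3 b) = x^3*z^2 - 2*x^2*y*z + x*y^2 - x*z^2 + y*z - x
next, tr(a b a^2 b^2 a^2) = tr(b)*tr(a^3 b a^2 b) - tr(a^3 b a^2) = x^3*y*z^2 - x^4*z - 2*x^2*y^2*z + x^3*y + x*y^3 - x*y*z^2 + 3*x^2*z + y^2*z - 3*x*y - z
tr(a^2 b a^2 b) = tr(a)*tr(b a^2 b a) - tr(b a^2 b) = x^2*z^2 - 2*x*y*z + y^2 - 2
next, tr(a b a^2 b^2 a) = tr(b)*tr(a^2 b a^2 b) - tr(a^2 b a^2) = x^2*y*z^2 - x^3*z - 2*x*y^2*z + x^2*y + y^3 + 2*x*z - 3*y
tr(b a^4 b a^2 b) = tr(a)*tr(a b a^2 b^2 a^2) - tr(a b a^2 b^2 a) = x^4*y*z^2 - x^5*z - 2*x^3*y^2*z + x^4*y + x^2*y^3 - 2*x^2*y*z^2 + 4*x^3*z + 3*x*y^2*z - 4*x^2*y - y^3 - 3*x*z + 3*y
tr(b a^4 b a) = tr(a)*tr(a^2 b a b a) - tr(a^2 b a b) = x^3*z^2 - x^2*y*z - x^3 - 2*x*z^2 + y*z + 3*x
tr(b a^4 b a^2) = tr(a)*tr(b a^4 b a) - tr(b a^4 b) = x^4*z^2 - 2*x^3*y*z + x^2*y^2 - 2*x^2*z^2 + 3*x*y*z - x^2 - y^2 + 2
next, tr(a^2 b^3 a^4 b) = tr(b)*tr(b a^4 b a^2 b) - tr(b a^4 b a^2) = x^4*y^2*z^2 - x^5*y*z - 2*x^3*y^3*z + x^4*y^2 - x^4*z^2 + x^2*y^4 - 2*x^2*y^2*z^2 + 6*x^3*y*z + 3*x*y^3*z - 5*x^2*y^2 + 2*x^2*z^2 - y^4 - 6*x*y*z + x^2 + 4*y^2 - 2
and tr(a^2 b^3 a^4 b^-1) = tr(a^2 b^3 a^4)*tr(b) - tr(a^2 b^3 a^4 b) = x^5*y^3*z - x^6*y^2 - x^4*y^4 - x^4*y^2*z^2 - 2*x^3*y^3*z + 6*x^4*y^2 + x^4*z^2 + 2*x^2*y^4 + 2*x^2*y^2*z^2 - 2*x^3*y*z - 7*x^2*y^2 - 2*x^2*z^2 + 3*x*y*z - x^2 - y^2 + 2

x^5*y^3*z - x^6*y^2 - x^4*y^4 - x^4*y^2*z^2 - 2*x^3*y^3*z + 6*x^4*y^2 + x^4*z^2 + 2*x^2*y^4 + 2*x^2*y^2*z^2 - 2*x^3*y*z - 7*x^2*y^2 - 2*x^2*z^2 + 3*x*y*z - x^2 - y^2 + 2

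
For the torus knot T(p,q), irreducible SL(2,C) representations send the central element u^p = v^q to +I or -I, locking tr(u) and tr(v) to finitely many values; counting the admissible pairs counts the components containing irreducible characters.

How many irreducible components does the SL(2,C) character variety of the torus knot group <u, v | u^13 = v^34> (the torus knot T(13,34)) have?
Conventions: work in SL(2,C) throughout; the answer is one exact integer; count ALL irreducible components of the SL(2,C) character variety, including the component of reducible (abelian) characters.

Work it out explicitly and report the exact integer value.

In the torus knot group T(13,34), u^13 = v^34 is central, so an irreducible representation sends it to +I or -I (Schur).
So on each irreducible component the traces are pinned: tr(u) = 2*cos(pi*alpha/13) with 1 <= alpha <= 12, tr(v) = 2*cos(pi*beta/34) with 1 <= beta <= 33.
The two central values (-1)^alpha I and (-1)^beta I must be the same matrix, so alpha and beta share a parity.
count pairs: odd alpha (6 choices) x odd beta (17), plus even alpha (6) x even beta (16): 6*17 + 6*16 = 198.
Total: 198 irreducible-character components + 1 reducible (abelian) component = 199.

199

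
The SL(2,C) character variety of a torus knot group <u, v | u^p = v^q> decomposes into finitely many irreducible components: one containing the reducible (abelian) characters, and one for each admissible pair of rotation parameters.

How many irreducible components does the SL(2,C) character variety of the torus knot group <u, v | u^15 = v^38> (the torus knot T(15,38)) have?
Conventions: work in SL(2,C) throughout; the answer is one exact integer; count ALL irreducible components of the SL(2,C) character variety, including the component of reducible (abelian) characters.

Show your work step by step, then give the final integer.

260

Gamma = < u, v | u^15 = v^38 > (torus knot T(15,38)); the central element u^15 = v^38 acts as +I or -I in any irreducible SL(2,C) representation.
This locks tr(u) to 2*cos(pi*alpha/15), alpha in 1..14, and tr(v) to 2*cos(pi*beta/38), beta in 1..37, on each component of irreducible characters.
u^15 = (-1)^alpha I and v^38 = (-1)^beta I must agree, so alpha and beta have equal parity.
Counting: 7 odd alphas x 19 odd betas + 7 even alphas x 18 even betas = 133 + 126 = 259.
components with irreducible characters: 259; plus the single component of reducible (abelian) characters: total 260.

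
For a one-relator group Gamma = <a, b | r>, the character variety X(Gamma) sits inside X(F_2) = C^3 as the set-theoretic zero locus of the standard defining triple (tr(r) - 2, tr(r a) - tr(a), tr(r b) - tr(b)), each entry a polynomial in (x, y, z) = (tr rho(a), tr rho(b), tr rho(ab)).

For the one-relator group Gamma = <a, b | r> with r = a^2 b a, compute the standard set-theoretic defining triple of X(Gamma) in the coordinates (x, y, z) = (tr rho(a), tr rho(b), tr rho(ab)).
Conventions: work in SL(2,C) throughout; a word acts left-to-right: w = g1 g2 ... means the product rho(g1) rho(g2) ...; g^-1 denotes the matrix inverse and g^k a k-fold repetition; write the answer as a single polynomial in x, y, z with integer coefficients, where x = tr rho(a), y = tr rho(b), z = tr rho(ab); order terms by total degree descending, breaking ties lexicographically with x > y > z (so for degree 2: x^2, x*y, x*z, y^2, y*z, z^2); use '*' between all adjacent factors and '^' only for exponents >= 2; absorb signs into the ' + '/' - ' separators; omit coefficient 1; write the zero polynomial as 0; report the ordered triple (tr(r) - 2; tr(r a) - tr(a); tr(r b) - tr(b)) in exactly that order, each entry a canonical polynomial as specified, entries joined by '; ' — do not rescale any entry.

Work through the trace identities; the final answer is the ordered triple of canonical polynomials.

x^2*z - x*y - z - 2; x^3*z - x^2*y - 2*x*z - x + y; x*z^2 - y*z - x - y

next, tr(a b a) = tr(a)*tr(b a) - tr(b)   [square of a] = x*z - y
and tr(a^2 b a) = tr(a)*tr(a b a) - tr(a b)   [square of a] = x^2*z - x*y - z
next, tr(a^2 b a^2) = tr(a)*tr(a^2 b a) - tr(a^2 b)   [square of a] = x^3*z - x^2*y - 2*x*z + y
tr(b a b a) = tr(a b)*tr(a b) - tr(1)   [split at a repeated a] = z^2 - 2
tr(b a b) = tr(b)*tr(a b) - tr(a)   [square of b] = y*z - x
tr(a^2 b a b) = tr(a)*tr(b a b a) - tr(b a b)   [square of a] = x*z^2 - y*z - x
assemble the triple (tr(r) - 2; tr(r a) - x; tr(r b) - y)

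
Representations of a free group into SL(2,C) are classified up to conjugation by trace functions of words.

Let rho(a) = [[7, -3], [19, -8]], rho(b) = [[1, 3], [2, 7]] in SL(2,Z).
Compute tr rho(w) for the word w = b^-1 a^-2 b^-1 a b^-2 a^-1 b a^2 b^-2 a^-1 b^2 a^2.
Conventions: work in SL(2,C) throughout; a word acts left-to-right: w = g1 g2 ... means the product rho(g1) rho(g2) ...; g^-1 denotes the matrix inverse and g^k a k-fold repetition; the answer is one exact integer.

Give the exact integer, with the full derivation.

333443978

rho(b^-1) = [[7, -3], [-2, 1]]
... * rho(a^-1) = [[-8, 3], [-19, 7]]  ->  [[1, 0], [-3, 1]]
... * rho(a^-1) = [[-8, 3], [-19, 7]]  ->  [[-8, 3], [5, -2]]
... * rho(b^-1) = [[7, -3], [-2, 1]]  ->  [[-62, 27], [39, -17]]
... * rho(a) = [[7, -3], [19, -8]]  ->  [[79, -30], [-50, 19]]
... * rho(b^-1) = [[7, -3], [-2, 1]]  ->  [[613, -267], [-388, 169]]
... * rho(b^-1) = [[7, -3], [-2, 1]]  ->  [[4825, -2106], [-3054, 1333]]
... * rho(a^-1) = [[-8, 3], [-19, 7]]  ->  [[1414, -267], [-895, 169]]
... * rho(b) = [[1, 3], [2, 7]]  ->  [[880, 2373], [-557, -1502]]
... * rho(a) = [[7, -3], [19, -8]]  ->  [[51247, -21624], [-32437, 13687]]
... * rho(a) = [[7, -3], [19, -8]]  ->  [[-52127, 19251], [32994, -12185]]
... * rho(b^-1) = [[7, -3], [-2, 1]]  ->  [[-403391, 175632], [255328, -111167]]
... * rho(b^-1) = [[7, -3], [-2, 1]]  ->  [[-3175001, 1385805], [2009630, -877151]]
... * rho(a^-1) = [[-8, 3], [-19, 7]]  ->  [[-930287, 175632], [588829, -111167]]
... * rho(b) = [[1, 3], [2, 7]]  ->  [[-579023, -1561437], [366495, 988318]]
... * rho(b) = [[1, 3], [2, 7]]  ->  [[-3701897, -12667128], [2343131, 8017711]]
... * rho(a) = [[7, -3], [19, -8]]  ->  [[-266588711, 112442715], [168738426, -71171081]]
... * rho(a) = [[7, -3], [19, -8]]  ->  [[270290608, -99775587], [-171081557, 63153370]]
tr = 270290608 + 63153370 = 333443978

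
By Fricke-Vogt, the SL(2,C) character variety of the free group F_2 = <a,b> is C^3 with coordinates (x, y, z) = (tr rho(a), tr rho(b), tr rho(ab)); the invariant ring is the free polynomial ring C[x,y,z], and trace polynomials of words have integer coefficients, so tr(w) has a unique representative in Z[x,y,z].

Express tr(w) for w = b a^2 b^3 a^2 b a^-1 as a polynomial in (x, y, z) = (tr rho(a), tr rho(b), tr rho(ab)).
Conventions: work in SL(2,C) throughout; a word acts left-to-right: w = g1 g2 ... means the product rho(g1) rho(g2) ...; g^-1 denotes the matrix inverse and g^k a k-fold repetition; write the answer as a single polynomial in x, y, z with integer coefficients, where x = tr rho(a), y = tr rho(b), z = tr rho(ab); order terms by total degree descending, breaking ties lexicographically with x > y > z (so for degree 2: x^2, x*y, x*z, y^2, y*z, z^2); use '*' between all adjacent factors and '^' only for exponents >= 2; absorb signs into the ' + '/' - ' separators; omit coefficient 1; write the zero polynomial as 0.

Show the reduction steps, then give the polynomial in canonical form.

reduce: trace(b a b a) = trace(b a) * trace(b a) - trace(1)   [split at a repeated b] = z^2 - 2
so trace(b a b) = trace(b) * trace(a b) - trace(a)   [square of b] = y*z - x
so trace(a b a^2 b) = trace(a) * trace(b a b a) - trace(b a b)   [square of a] = x*z^2 - y*z - x
trace(b a^2) = trace(a) * trace(b a) - trace(b)   [square of a] = x*z - y
so trace(a b a^2) = trace(a) * trace(b a^2) - trace(b a)   [square of a] = x^2*z - x*y - z
trace(a b a^2 b^2) = trace(b) * trace(a b a^2 b) - trace(a b a^2)   [square of b] = x*y*z^2 - x^2*z - y^2*z + z
reduce: trace(a^2 b^3 a b) = trace(b) * trace(a b a^2 b^2) - trace(a b a^2 b)   [square of b] = x*y^2*z^2 - x^2*y*z - y^3*z - x*z^2 + 2*y*z + x
reduce: trace(b^3 a) = trace(b) * trace(a b^2) - trace(a b)   [square of b] = y^2*z - x*y - z
trace(b^2) = trace(b) * trace(b) - trace(1)   [square of b] = y^2 - 2
trace(b^3) = trace(b) * trace(b^2) - trace(b)   [square of b] = y^3 - 3*y
trace(b^3 a^2) = trace(a) * trace(b^3 a) - trace(b^3)   [square of a] = x*y^2*z - x^2*y - y^3 - x*z + 3*y
reduce: trace(a^2 b^3 a) = trace(a) * trace(b^3 a^2) - trace(b^3 a)   [square of a] = x^2*y^2*z - x^3*y - x*y^3 - x^2*z - y^2*z + 4*x*y + z
so trace(b^2 a^2 b^3 a) = trace(b) * trace(a^2 b^3 a b) - trace(a^2 b^3 a)   [square of b] = x*y^3*z^2 - 2*x^2*y^2*z - y^4*z + x^3*y + x*y^3 - x*y*z^2 + x^2*z + 3*y^2*z - 3*x*y - z
reduce: trace(b^4 a) = trace(b) * trace(a b^3) - trace(a b^2)   [square of b] = y^3*z - x*y^2 - 2*y*z + x
trace(b^4) = trace(b) * trace(b^3) - trace(b^2)   [square of b] = y^4 - 4*y^2 + 2
trace(b^3 a^2 b) = trace(a) * trace(b^4 a) - trace(b^4)   [square of a] = x*y^3*z - x^2*y^2 - y^4 - 2*x*y*z + x^2 + 4*y^2 - 2
trace(b^2 a^2 b^3) = trace(b) * trace(b^3 a^2 b) - trace(b^3 a^2)   [square of b] = x*y^4*z - x^2*y^3 - y^5 - 3*x*y^2*z + 2*x^2*y + 5*y^3 + x*z - 5*y
trace(b a^2 b^3 a^2 b) = trace(a) * trace(b^2 a^2 b^3 a) - trace(b^2 a^2 b^3)   [square of a] = x^2*y^3*z^2 - 2*x^3*y^2*z - 2*x*y^4*z + x^4*y + 2*x^2*y^3 - x^2*y*z^2 + y^5 + x^3*z + 6*x*y^2*z - 5*x^2*y - 5*y^3 - 2*x*z + 5*y
reduce: trace(b a b a b a) = trace(a b a b) * trace(a b) - trace(b a)   [split at a repeated a] = z^3 - 3*z
reduce: trace(b a b a b) = trace(b) * trace(a b a b) - trace(a b a)   [square of b] = y*z^2 - x*z - y
reduce: trace(b a^2 b a b a) = trace(a) * trace(b a b a b a) - trace(b a b a b)   [square of a] = x*z^3 - y*z^2 - 2*x*z + y
trace(b a^2 b a b) = trace(b) * trace(a^2 b a b) - trace(a^2 b a)   [square of b] = x*y*z^2 - x^2*z - y^2*z + z
reduce: trace(a^2 b a b a^2 b) = trace(a) * trace(b a^2 b a b a) - trace(b a^2 b a b)   [square of a] = x^2*z^3 - 2*x*y*z^2 - x^2*z + y^2*z + x*y - z
trace(b a b a^3) = trace(a) * trace(b a b a^2) - trace(b a b a)   [square of a] = x^2*z^2 - x*y*z - x^2 - z^2 + 2
trace(a^2 b a b a^2) = trace(a) * trace(b a b a^3) - trace(b a b a^2)   [square of a] = x^3*z^2 - x^2*y*z - x^3 - 2*x*z^2 + y*z + 3*x
reduce: trace(b a^2 b a b a^2 b) = trace(b) * trace(a^2 b a b a^2 b) - trace(a^2 b a b a^2)   [square of b] = x^2*y*z^3 - x^3*z^2 - 2*x*y^2*z^2 + y^3*z + x^3 + x*y^2 + 2*x*z^2 - 2*y*z - 3*x
trace(b a^2 b^3 a^2 b a) = trace(b) * trace(b a^2 b a b a^2 b) - trace(b a^2 b a b a^2)   [square of b] = x^2*y^2*z^3 - x^3*y*z^2 - 2*x*y^3*z^2 - x^2*z^3 + y^4*z + x^3*y + x*y^3 + 4*x*y*z^2 + x^2*z - 3*y^2*z - 4*x*y + z
reduce: trace(b a^2 b^3 a^2 b a^-1) = trace(b a^2 b^3 a^2 b) * trace(a) - trace(b a^2 b^3 a^2 b a)   [inverse elimination on a] = x^3*y^3*z^2 - 2*x^4*y^2*z - 2*x^2*y^4*z - x^2*y^2*z^3 + x^5*y + 2*x^3*y^3 + x*y^5 + 2*x*y^3*z^2 + x^4*z + 6*x^2*y^2*z + x^2*z^3 - y^4*z - 6*x^3*y - 6*x*y^3 - 4*x*y*z^2 - 3*x^2*z + 3*y^2*z + 9*x*y - z

x^3*y^3*z^2 - 2*x^4*y^2*z - 2*x^2*y^4*z - x^2*y^2*z^3 + x^5*y + 2*x^3*y^3 + x*y^5 + 2*x*y^3*z^2 + x^4*z + 6*x^2*y^2*z + x^2*z^3 - y^4*z - 6*x^3*y - 6*x*y^3 - 4*x*y*z^2 - 3*x^2*z + 3*y^2*z + 9*x*y - z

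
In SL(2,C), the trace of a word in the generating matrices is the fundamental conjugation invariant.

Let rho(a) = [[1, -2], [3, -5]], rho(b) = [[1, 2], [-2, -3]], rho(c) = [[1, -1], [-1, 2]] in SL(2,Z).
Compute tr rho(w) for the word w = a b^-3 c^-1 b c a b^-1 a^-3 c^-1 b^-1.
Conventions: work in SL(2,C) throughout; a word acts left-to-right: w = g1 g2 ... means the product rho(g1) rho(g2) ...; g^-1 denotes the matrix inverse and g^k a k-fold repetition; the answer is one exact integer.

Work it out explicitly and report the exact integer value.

rho(a) = [[1, -2], [3, -5]]
... * rho(b^-1) = [[-3, -2], [2, 1]]  ->  [[-7, -4], [-19, -11]]
... * rho(b^-1) = [[-3, -2], [2, 1]]  ->  [[13, 10], [35, 27]]
... * rho(b^-1) = [[-3, -2], [2, 1]]  ->  [[-19, -16], [-51, -43]]
... * rho(c^-1) = [[2, 1], [1, 1]]  ->  [[-54, -35], [-145, -94]]
... * rho(b) = [[1, 2], [-2, -3]]  ->  [[16, -3], [43, -8]]
... * rho(c) = [[1, -1], [-1, 2]]  ->  [[19, -22], [51, -59]]
... * rho(a) = [[1, -2], [3, -5]]  ->  [[-47, 72], [-126, 193]]
... * rho(b^-1) = [[-3, -2], [2, 1]]  ->  [[285, 166], [764, 445]]
... * rho(a^-1) = [[-5, 2], [-3, 1]]  ->  [[-1923, 736], [-5155, 1973]]
... * rho(a^-1) = [[-5, 2], [-3, 1]]  ->  [[7407, -3110], [19856, -8337]]
... * rho(a^-1) = [[-5, 2], [-3, 1]]  ->  [[-27705, 11704], [-74269, 31375]]
... * rho(c^-1) = [[2, 1], [1, 1]]  ->  [[-43706, -16001], [-117163, -42894]]
... * rho(b^-1) = [[-3, -2], [2, 1]]  ->  [[99116, 71411], [265701, 191432]]
tr = 99116 + 191432 = 290548

290548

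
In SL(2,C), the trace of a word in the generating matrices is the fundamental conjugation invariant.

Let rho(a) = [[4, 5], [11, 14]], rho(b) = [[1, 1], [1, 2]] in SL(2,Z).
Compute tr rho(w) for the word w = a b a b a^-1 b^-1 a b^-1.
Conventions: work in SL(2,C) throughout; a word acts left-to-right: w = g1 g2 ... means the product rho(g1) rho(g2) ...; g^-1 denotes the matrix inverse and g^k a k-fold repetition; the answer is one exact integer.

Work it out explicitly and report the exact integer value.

rho(a) = [[4, 5], [11, 14]]
... * rho(b) = [[1, 1], [1, 2]]  ->  [[9, 14], [25, 39]]
... * rho(a) = [[4, 5], [11, 14]]  ->  [[190, 241], [529, 671]]
... * rho(b) = [[1, 1], [1, 2]]  ->  [[431, 672], [1200, 1871]]
... * rho(a^-1) = [[14, -5], [-11, 4]]  ->  [[-1358, 533], [-3781, 1484]]
... * rho(b^-1) = [[2, -1], [-1, 1]]  ->  [[-3249, 1891], [-9046, 5265]]
... * rho(a) = [[4, 5], [11, 14]]  ->  [[7805, 10229], [21731, 28480]]
... * rho(b^-1) = [[2, -1], [-1, 1]]  ->  [[5381, 2424], [14982, 6749]]
tr = 5381 + 6749 = 12130

12130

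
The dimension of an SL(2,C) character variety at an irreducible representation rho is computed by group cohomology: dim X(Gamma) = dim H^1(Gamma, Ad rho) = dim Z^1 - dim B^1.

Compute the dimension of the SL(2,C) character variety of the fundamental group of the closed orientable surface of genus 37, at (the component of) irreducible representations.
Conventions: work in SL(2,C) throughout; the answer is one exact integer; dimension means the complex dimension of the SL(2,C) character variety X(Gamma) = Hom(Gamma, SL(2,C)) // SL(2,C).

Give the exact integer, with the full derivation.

216

Gamma = pi_1(Sigma_37) = < a_1, b_1, ..., a_37, b_37 | prod [a_i, b_i] > has 2g = 74 generators and 1 relator.
A cocycle assigns one sl_2 vector per generator subject to the relator condition d_2(z) = 0: dim of the unconstrained space is 3*2g = 222.
d_2 is surjective at irreducible rho (its cokernel H^2 is dual to H^0 = 0), so dim Z^1 = 222 - 3 = 219.
Coboundaries contribute dim B^1 = 3 (injective at irreducible rho).
dim X = dim H^1 = 219 - 3 = 216.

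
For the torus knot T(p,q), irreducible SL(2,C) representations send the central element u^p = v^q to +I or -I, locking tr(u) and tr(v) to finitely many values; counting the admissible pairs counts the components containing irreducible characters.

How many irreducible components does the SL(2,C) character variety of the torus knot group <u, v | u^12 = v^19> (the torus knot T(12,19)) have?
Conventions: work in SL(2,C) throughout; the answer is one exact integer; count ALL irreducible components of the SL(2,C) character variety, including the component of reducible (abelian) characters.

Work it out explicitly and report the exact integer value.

For T(12,19): irreducibility forces the central element u^12 = v^19 to one of +I, -I.
So on each irreducible component the traces are pinned: tr(u) = 2*cos(pi*alpha/12) with 1 <= alpha <= 11, tr(v) = 2*cos(pi*beta/19) with 1 <= beta <= 18.
u^12 = (-1)^alpha I and v^19 = (-1)^beta I must agree, so alpha and beta have equal parity.
Counting: 6 odd alphas x 9 odd betas + 5 even alphas x 9 even betas = 54 + 45 = 99.
Total: 99 irreducible-character components + 1 reducible (abelian) component = 100.

100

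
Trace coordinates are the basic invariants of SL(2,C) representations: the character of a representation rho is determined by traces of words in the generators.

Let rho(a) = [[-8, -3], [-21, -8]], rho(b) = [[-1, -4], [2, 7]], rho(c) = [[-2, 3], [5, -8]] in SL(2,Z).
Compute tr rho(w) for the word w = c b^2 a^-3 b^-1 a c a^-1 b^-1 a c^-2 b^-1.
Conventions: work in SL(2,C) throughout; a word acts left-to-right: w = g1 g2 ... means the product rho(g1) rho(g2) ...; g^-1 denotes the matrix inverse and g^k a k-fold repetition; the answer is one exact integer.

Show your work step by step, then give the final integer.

rho(c) = [[-2, 3], [5, -8]]
... * rho(b) = [[-1, -4], [2, 7]]  ->  [[8, 29], [-21, -76]]
... * rho(b) = [[-1, -4], [2, 7]]  ->  [[50, 171], [-131, -448]]
... * rho(a^-1) = [[-8, 3], [21, -8]]  ->  [[3191, -1218], [-8360, 3191]]
... * rho(a^-1) = [[-8, 3], [21, -8]]  ->  [[-51106, 19317], [133891, -50608]]
... * rho(a^-1) = [[-8, 3], [21, -8]]  ->  [[814505, -307854], [-2133896, 806537]]
... * rho(b^-1) = [[7, 4], [-2, -1]]  ->  [[6317243, 3565874], [-16550346, -9342121]]
... * rho(a) = [[-8, -3], [-21, -8]]  ->  [[-125421298, -47478721], [328587309, 124388006]]
... * rho(c) = [[-2, 3], [5, -8]]  ->  [[13448991, 3565874], [-35234588, -9342121]]
... * rho(a^-1) = [[-8, 3], [21, -8]]  ->  [[-32708574, 11819981], [85692163, -30966796]]
... * rho(b^-1) = [[7, 4], [-2, -1]]  ->  [[-252599980, -142654277], [661778733, 373735448]]
... * rho(a) = [[-8, -3], [-21, -8]]  ->  [[5016539657, 1899034156], [-13142674272, -4975219783]]
... * rho(c^-1) = [[-8, -3], [-5, -2]]  ->  [[-49627488036, -18847687283], [130017493091, 49378462382]]
... * rho(c^-1) = [[-8, -3], [-5, -2]]  ->  [[491258340703, 186577838674], [-1287032256638, -488809404037]]
... * rho(b^-1) = [[7, 4], [-2, -1]]  ->  [[3065652707573, 1778455524138], [-8031606988392, -4659319622515]]
tr = 3065652707573 + -4659319622515 = -1593666914942

-1593666914942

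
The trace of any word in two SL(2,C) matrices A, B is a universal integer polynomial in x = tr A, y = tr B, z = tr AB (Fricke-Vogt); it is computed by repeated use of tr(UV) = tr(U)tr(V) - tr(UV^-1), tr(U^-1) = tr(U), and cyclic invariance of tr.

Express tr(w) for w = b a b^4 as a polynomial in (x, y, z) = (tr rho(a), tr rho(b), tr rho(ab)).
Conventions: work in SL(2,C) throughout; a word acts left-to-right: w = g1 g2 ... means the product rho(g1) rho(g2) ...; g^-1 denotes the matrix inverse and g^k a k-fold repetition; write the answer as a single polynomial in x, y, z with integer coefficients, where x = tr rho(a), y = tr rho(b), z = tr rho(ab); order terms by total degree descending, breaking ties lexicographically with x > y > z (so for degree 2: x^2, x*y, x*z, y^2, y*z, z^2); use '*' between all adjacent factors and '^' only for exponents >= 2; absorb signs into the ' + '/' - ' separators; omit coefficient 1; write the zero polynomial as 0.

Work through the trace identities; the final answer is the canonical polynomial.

y^4*z - x*y^3 - 3*y^2*z + 2*x*y + z

next, trace(a b^2) = trace(b)*trace(a b) - trace(a)   [square of b] = y*z - x
and trace(a b^3) = trace(b)*trace(a b^2) - trace(a b)   [square of b] = y^2*z - x*y - z
next, trace(b^3 a b) = trace(b)*trace(a b^3) - trace(a b^2)   [square of b] = y^3*z - x*y^2 - 2*y*z + x
trace(b a b^4) = trace(b)*trace(b^3 a b) - trace(b^3 a)   [square of b] = y^4*z - x*y^3 - 3*y^2*z + 2*x*y + z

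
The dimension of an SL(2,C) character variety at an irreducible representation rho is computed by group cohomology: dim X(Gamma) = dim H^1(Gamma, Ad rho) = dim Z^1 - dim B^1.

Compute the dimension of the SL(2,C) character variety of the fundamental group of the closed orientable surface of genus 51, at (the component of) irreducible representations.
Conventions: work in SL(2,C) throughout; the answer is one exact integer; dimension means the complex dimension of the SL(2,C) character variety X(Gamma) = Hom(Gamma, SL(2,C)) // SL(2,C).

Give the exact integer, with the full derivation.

300

pi_1 of the closed genus-51 surface has 102 generators bound by the single product-of-commutators relator.
Unconstrained cocycle data is one sl_2 vector per generator (306 dimensions), cut by the relator condition d_2(z) = 0.
d_2 is surjective at irreducible rho (its cokernel H^2 is dual to H^0 = 0), so dim Z^1 = 306 - 3 = 303.
Coboundaries contribute dim B^1 = 3 (injective at irreducible rho).
Hence dim X = 303 - 3 = 300.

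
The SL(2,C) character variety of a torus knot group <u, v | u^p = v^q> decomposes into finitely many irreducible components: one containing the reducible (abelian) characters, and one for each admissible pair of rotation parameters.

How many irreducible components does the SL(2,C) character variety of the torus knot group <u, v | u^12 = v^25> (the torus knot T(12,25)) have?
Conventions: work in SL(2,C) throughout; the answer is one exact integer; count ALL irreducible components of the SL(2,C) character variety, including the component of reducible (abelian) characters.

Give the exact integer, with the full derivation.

Gamma = < u, v | u^12 = v^25 > (torus knot T(12,25)); the central element u^12 = v^25 acts as +I or -I in any irreducible SL(2,C) representation.
So on each irreducible component the traces are pinned: tr(u) = 2*cos(pi*alpha/12) with 1 <= alpha <= 11, tr(v) = 2*cos(pi*beta/25) with 1 <= beta <= 24.
The two central values (-1)^alpha I and (-1)^beta I must be the same matrix, so alpha and beta share a parity.
Counting: 6 odd alphas x 12 odd betas + 5 even alphas x 12 even betas = 72 + 60 = 132.
Total: 132 irreducible-character components + 1 reducible (abelian) component = 133.

133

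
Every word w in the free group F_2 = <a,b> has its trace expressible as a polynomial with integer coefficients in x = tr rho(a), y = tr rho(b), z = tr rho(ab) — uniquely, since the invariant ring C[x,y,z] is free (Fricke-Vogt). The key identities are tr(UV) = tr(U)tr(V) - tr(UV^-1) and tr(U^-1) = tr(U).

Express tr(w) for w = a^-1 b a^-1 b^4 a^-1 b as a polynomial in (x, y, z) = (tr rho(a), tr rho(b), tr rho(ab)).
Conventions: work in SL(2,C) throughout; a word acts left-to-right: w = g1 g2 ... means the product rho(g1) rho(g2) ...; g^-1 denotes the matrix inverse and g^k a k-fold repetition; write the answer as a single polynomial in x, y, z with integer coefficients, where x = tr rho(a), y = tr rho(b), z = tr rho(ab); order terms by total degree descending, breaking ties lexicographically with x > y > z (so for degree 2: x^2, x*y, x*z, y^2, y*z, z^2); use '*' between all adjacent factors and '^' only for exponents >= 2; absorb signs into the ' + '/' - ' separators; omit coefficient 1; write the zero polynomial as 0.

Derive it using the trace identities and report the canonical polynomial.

x^3*y^6 - 3*x^2*y^5*z - 3*x^3*y^4 + 3*x*y^4*z^2 + 8*x^2*y^3*z - y^3*z^3 + x^3*y^2 - 2*x*y^4 - 7*x*y^2*z^2 - 2*x^2*y*z + 2*y^3*z + 2*y*z^3 + 6*x*y^2 + x*z^2 - 5*y*z - x

trace(b^2) = trace(b)*trace(b) - trace(1)   [square of b] = y^2 - 2
apply: trace(b^3) = trace(b)*trace(b^2) - trace(b)   [square of b] = y^3 - 3*y
trace(b^4) = trace(b)*trace(b^3) - trace(b^2)   [square of b] = y^4 - 4*y^2 + 2
trace(b^5) = trace(b)*trace(b^4) - trace(b^3)   [square of b] = y^5 - 5*y^3 + 5*y
use: trace(b^6) = trace(b)*trace(b^5) - trace(b^4)   [square of b] = y^6 - 6*y^4 + 9*y^2 - 2
apply: trace(a b^2) = trace(b)*trace(a b) - trace(a)   [square of b] = y*z - x
trace(a b^3) = trace(b)*trace(a b^2) - trace(a b)   [square of b] = y^2*z - x*y - z
apply: trace(b^3 a b) = trace(b)*trace(a b^3) - trace(a b^2)   [square of b] = y^3*z - x*y^2 - 2*y*z + x
trace(a b^5) = trace(b)*trace(b^3 a b) - trace(b^3 a)   [square of b] = y^4*z - x*y^3 - 3*y^2*z + 2*x*y + z
trace(b^6 a) = trace(b)*trace(a b^5) - trace(a b^4)   [square of b] = y^5*z - x*y^4 - 4*y^3*z + 3*x*y^2 + 3*y*z - x
use: trace(b^5 a^-1 b) = trace(b^6)*trace(a) - trace(b^6 a)   [inverse elimination on a] = x*y^6 - y^5*z - 5*x*y^4 + 4*y^3*z + 6*x*y^2 - 3*y*z - x
apply: trace(a b a b) = trace(b a)*trace(b a) - trace(1)   [split at a repeated b] = z^2 - 2
apply: trace(a b a) = trace(a)*trace(b a) - trace(b)   [square of a] = x*z - y
use: trace(a b a b^2) = trace(b)*trace(a b a b) - trace(a b a)   [square of b] = y*z^2 - x*z - y
use: trace(b^2 a b a b) = trace(b)*trace(a b a b^2) - trace(a b a b)   [square of b] = y^2*z^2 - x*y*z - y^2 - z^2 + 2
trace(b a b a b^3) = trace(b)*trace(b^2 a b a b) - trace(b^2 a b a)   [square of b] = y^3*z^2 - x*y^2*z - y^3 - 2*y*z^2 + x*z + 3*y
trace(b a b^5 a) = trace(b)*trace(b a b a b^3) - trace(b a b a b^2)   [square of b] = y^4*z^2 - x*y^3*z - y^4 - 3*y^2*z^2 + 2*x*y*z + 4*y^2 + z^2 - 2
trace(b^5 a^-1 b a) = trace(b a b^5)*trace(a) - trace(b a b^5 a)   [inverse elimination on a] = x*y^5*z - x^2*y^4 - y^4*z^2 - 3*x*y^3*z + 3*x^2*y^2 + y^4 + 3*y^2*z^2 + x*y*z - x^2 - 4*y^2 - z^2 + 2
trace(b^4 a^-1 b a^-1 b) = trace(b^5 a^-1 b)*trace(a) - trace(b^5 a^-1 b a)   [inverse elimination on a] = x^2*y^6 - 2*x*y^5*z - 4*x^2*y^4 + y^4*z^2 + 7*x*y^3*z + 3*x^2*y^2 - y^4 - 3*y^2*z^2 - 4*x*y*z + 4*y^2 + z^2 - 2
apply: trace(a^2) = trace(a)*trace(a) - trace(1)   [square of a] = x^2 - 2
trace(a b^2 a) = trace(b)*trace(a^2 b) - trace(a^2)   [square of b] = x*y*z - x^2 - y^2 + 2
use: trace(a b^2 a b^2) = trace(b)*trace(a b^2 a b) - trace(a b^2 a)   [square of b] = y^2*z^2 - 2*x*y*z + x^2 - 2
apply: trace(b^2 a b^2 a b) = trace(b)*trace(a b^2 a b^2) - trace(a b^2 a b)   [square of b] = y^3*z^2 - 2*x*y^2*z + x^2*y - y*z^2 + x*z - y
trace(b^2 a b^4 a) = trace(b)*trace(b^2 a b^2 a b) - trace(b^2 a b^2 a)   [square of b] = y^4*z^2 - 2*x*y^3*z + x^2*y^2 - 2*y^2*z^2 + 3*x*y*z - x^2 - y^2 + 2
use: trace(b a b^4 a^-1 b) = trace(b^2 a b^4)*trace(a) - trace(b^2 a b^4 a)   [inverse elimination on a] = x*y^5*z - x^2*y^4 - y^4*z^2 - 2*x*y^3*z + 2*x^2*y^2 + 2*y^2*z^2 + y^2 - 2
use: trace(a b a b a b) = trace(b a)*trace(b a b a) - trace(b^-1 a^-1)   [split at a repeated b] = z^3 - 3*z
trace(a b a b a) = trace(a)*trace(b a b a) - trace(b a b)   [square of a] = x*z^2 - y*z - x
apply: trace(a b a b a b^2) = trace(b)*trace(a b a b a b) - trace(a b a b a)   [square of b] = y*z^3 - x*z^2 - 2*y*z + x
apply: trace(a b a b a b^3) = trace(b)*trace(a b a b a b^2) - trace(a b a b a b)   [square of b] = y^2*z^3 - x*y*z^2 - 2*y^2*z - z^3 + x*y + 3*z
apply: trace(b a b a b^4 a) = trace(b)*trace(a b a b a b^3) - trace(a b a b a b^2)   [square of b] = y^3*z^3 - x*y^2*z^2 - 2*y^3*z - 2*y*z^3 + x*y^2 + x*z^2 + 5*y*z - x
use: trace(b a b^4 a^-1 b a) = trace(b a b a b^4)*trace(a) - trace(b a b a b^4 a)   [inverse elimination on a] = x*y^4*z^2 - x^2*y^3*z - y^3*z^3 - x*y^4 - 2*x*y^2*z^2 + 2*x^2*y*z + 2*y^3*z + 2*y*z^3 + 3*x*y^2 - 5*y*z - x
use: trace(b^4 a^-1 b a^-1 b a) = trace(b a b^4 a^-1 b)*trace(a) - trace(b a b^4 a^-1 b a)   [inverse elimination on a] = x^2*y^5*z - x^3*y^4 - 2*x*y^4*z^2 - x^2*y^3*z + y^3*z^3 + 2*x^3*y^2 + x*y^4 + 4*x*y^2*z^2 - 2*x^2*y*z - 2*y^3*z - 2*y*z^3 - 2*x*y^2 + 5*y*z - x
use: trace(a^-1 b a^-1 b^4 a^-1 b) = trace(b^4 a^-1 b a^-1 b)*trace(a) - trace(b^4 a^-1 b a^-1 b a)   [inverse elimination on a] = x^3*y^6 - 3*x^2*y^5*z - 3*x^3*y^4 + 3*x*y^4*z^2 + 8*x^2*y^3*z - y^3*z^3 + x^3*y^2 - 2*x*y^4 - 7*x*y^2*z^2 - 2*x^2*y*z + 2*y^3*z + 2*y*z^3 + 6*x*y^2 + x*z^2 - 5*y*z - x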